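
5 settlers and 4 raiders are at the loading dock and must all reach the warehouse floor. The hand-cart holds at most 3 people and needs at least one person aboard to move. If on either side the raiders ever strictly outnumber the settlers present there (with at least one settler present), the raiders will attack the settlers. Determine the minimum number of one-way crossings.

Counting alone: each trip to the warehouse floor takes at most 3 across and each return brings at least 1 back, so after t trips out (and t−1 returns) at most 3t − (t−1) of the 9 are across; that first reaches 9 at t = 4, so at least 7 crossings are needed.
The plan below uses exactly 7 crossings, so it is optimal:
1. 3 raiders → the warehouse floor.  (the loading dock: 5S 1R; the warehouse floor: 0S 3R)
2. 1 raider ← the loading dock.  (the loading dock: 5S 2R; the warehouse floor: 0S 2R)
3. 3 settlers → the warehouse floor.  (the loading dock: 2S 2R; the warehouse floor: 3S 2R)
4. 1 settler ← the loading dock.  (the loading dock: 3S 2R; the warehouse floor: 2S 2R)
5. 2 settlers and 1 raider → the warehouse floor.  (the loading dock: 1S 1R; the warehouse floor: 4S 3R)
6. 1 settler ← the loading dock.  (the loading dock: 2S 1R; the warehouse floor: 3S 3R)
7. 2 settlers and 1 raider → the warehouse floor.  (the loading dock: 0S 0R; the warehouse floor: 5S 4R)

7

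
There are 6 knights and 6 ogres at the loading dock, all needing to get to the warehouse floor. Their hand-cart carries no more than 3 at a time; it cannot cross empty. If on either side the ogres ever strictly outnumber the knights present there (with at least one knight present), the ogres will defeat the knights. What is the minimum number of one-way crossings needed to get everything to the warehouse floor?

impossible

Following every safe sequence of crossings from the start, the most of the 12 that can be at the warehouse floor as the hand-cart arrives there on crossings 1, 3, 5 is 3, 5, 6 respectively; the best ever achieved is 6 of 12.
From crossing 7 on, no configuration arises that was not already reachable earlier: only 17 distinct safe configurations (who is on which side, and where the hand-cart is) can ever be reached, none of them has everyone across, and every continuation just revisits them. They are: 0 knights + 0 ogres across (hand-cart back at the start); 0 knights + 1 ogre across (hand-cart there); 0 knights + 1 ogre across (hand-cart back at the start); 0 knights + 2 ogres across (hand-cart there); 0 knights + 2 ogres across (hand-cart back at the start); 0 knights + 3 ogres across (hand-cart there); 0 knights + 3 ogres across (hand-cart back at the start); 0 knights + 4 ogres across (hand-cart there); 0 knights + 4 ogres across (hand-cart back at the start); 0 knights + 5 ogres across (hand-cart there); 0 knights + 5 ogres across (hand-cart back at the start); 0 knights + 6 ogres across (hand-cart there); 1 knight + 1 ogre across (hand-cart there); 1 knight + 1 ogre across (hand-cart back at the start); 2 knights + 2 ogres across (hand-cart there); 2 knights + 2 ogres across (hand-cart back at the start); 3 knights + 3 ogres across (hand-cart there). So no valid plan exists.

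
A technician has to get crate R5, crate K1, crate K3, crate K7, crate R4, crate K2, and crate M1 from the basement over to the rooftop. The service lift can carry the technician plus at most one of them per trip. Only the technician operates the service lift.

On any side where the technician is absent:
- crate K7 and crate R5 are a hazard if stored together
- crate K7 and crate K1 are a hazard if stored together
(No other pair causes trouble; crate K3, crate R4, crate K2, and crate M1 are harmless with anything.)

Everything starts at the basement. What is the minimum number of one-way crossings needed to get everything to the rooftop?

15

Counting alone: the technician can take at most 1 across per trip to the rooftop, so moving all 7 needs at least 7 loaded trips out, with a return between consecutive ones — at least 13 crossings.
The safety rule pushes this higher. Following every safe sequence of crossings, the most of the 7 that can be at the rooftop as the service lift arrives there on crossing 13 is 6 — never all 7.
So no plan with fewer than 15 crossings exists, and this one achieves 15:
1. Technician goes to the rooftop with crate K7.  [the basement: crate K1, crate K2, crate K3, crate M1, crate R4, crate R5 | the rooftop: crate K7]
2. Technician goes back to the basement alone.  [the basement: crate K1, crate K2, crate K3, crate M1, crate R4, crate R5 | the rooftop: crate K7]
3. Technician goes to the rooftop with crate R5.  [the basement: crate K1, crate K2, crate K3, crate M1, crate R4 | the rooftop: crate K7, crate R5]
4. Technician goes back to the basement with crate K7.  [the basement: crate K1, crate K2, crate K3, crate K7, crate M1, crate R4 | the rooftop: crate R5]
5. Technician goes to the rooftop with crate K1.  [the basement: crate K2, crate K3, crate K7, crate M1, crate R4 | the rooftop: crate K1, crate R5]
6. Technician goes back to the basement alone.  [the basement: crate K2, crate K3, crate K7, crate M1, crate R4 | the rooftop: crate K1, crate R5]
7. Technician goes to the rooftop with crate K3.  [the basement: crate K2, crate K7, crate M1, crate R4 | the rooftop: crate K1, crate K3, crate R5]
8. Technician goes back to the basement alone.  [the basement: crate K2, crate K7, crate M1, crate R4 | the rooftop: crate K1, crate K3, crate R5]
9. Technician goes to the rooftop with crate R4.  [the basement: crate K2, crate K7, crate M1 | the rooftop: crate K1, crate K3, crate R4, crate R5]
10. Technician goes back to the basement alone.  [the basement: crate K2, crate K7, crate M1 | the rooftop: crate K1, crate K3, crate R4, crate R5]
11. Technician goes to the rooftop with crate K2.  [the basement: crate K7, crate M1 | the rooftop: crate K1, crate K2, crate K3, crate R4, crate R5]
12. Technician goes back to the basement alone.  [the basement: crate K7, crate M1 | the rooftop: crate K1, crate K2, crate K3, crate R4, crate R5]
13. Technician goes to the rooftop with crate M1.  [the basement: crate K7 | the rooftop: crate K1, crate K2, crate K3, crate M1, crate R4, crate R5]
14. Technician goes back to the basement alone.  [the basement: crate K7 | the rooftop: crate K1, crate K2, crate K3, crate M1, crate R4, crate R5]
15. Technician goes to the rooftop with crate K7.  [the basement: — | the rooftop: crate K1, crate K2, crate K3, crate K7, crate M1, crate R4, crate R5]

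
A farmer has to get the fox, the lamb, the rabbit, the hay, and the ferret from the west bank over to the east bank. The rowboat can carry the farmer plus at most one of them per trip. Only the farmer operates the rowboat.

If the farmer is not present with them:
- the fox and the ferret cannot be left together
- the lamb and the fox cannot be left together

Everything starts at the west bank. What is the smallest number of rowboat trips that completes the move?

Counting alone: the farmer can take at most 1 across per trip to the east bank, so moving all 5 needs at least 5 loaded trips out, with a return between consecutive ones — at least 9 crossings.
The safety rule pushes this higher. Following every safe sequence of crossings, the most of the 5 that can be at the east bank as the rowboat arrives there on crossing 9 is 4 — never all 5.
So no plan with fewer than 11 crossings exists, and this one achieves 11:
1. Farmer goes to the east bank with the fox.
2. Farmer goes back to the west bank alone.
3. Farmer goes to the east bank with the lamb.
4. Farmer goes back to the west bank with the fox.
5. Farmer goes to the east bank with the ferret.
6. Farmer goes back to the west bank alone.
7. Farmer goes to the east bank with the rabbit.
8. Farmer goes back to the west bank alone.
9. Farmer goes to the east bank with the hay.
10. Farmer goes back to the west bank alone.
11. Farmer goes to the east bank with the fox.

11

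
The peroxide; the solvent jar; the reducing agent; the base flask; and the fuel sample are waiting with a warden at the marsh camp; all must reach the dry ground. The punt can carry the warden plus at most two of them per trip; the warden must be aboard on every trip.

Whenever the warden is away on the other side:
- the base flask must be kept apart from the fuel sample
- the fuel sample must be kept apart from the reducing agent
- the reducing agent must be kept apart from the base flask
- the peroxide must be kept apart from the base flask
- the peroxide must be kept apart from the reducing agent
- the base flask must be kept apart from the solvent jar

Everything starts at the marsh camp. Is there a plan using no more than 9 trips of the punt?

Yes

Yes — this plan uses 7 crossings (≤ 9):
1. Warden goes to the dry ground with the base flask and the reducing agent.
2. Warden goes back to the marsh camp with the reducing agent.
3. Warden goes to the dry ground with the fuel sample and the peroxide.
4. Warden goes back to the marsh camp with the base flask.
5. Warden goes to the dry ground with the reducing agent and the solvent jar.
6. Warden goes back to the marsh camp with the reducing agent.
7. Warden goes to the dry ground with the base flask and the reducing agent.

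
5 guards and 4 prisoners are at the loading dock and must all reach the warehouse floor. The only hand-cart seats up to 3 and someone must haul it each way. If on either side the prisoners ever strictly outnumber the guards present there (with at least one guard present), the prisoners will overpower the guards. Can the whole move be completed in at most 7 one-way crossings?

Yes — this plan uses 7 crossings (≤ 7):
1. 3 prisoners → the warehouse floor.  (the loading dock: 5G 1P; the warehouse floor: 0G 3P)
2. 1 prisoner ← the loading dock.  (the loading dock: 5G 2P; the warehouse floor: 0G 2P)
3. 3 guards → the warehouse floor.  (the loading dock: 2G 2P; the warehouse floor: 3G 2P)
4. 1 guard ← the loading dock.  (the loading dock: 3G 2P; the warehouse floor: 2G 2P)
5. 2 guards and 1 prisoner → the warehouse floor.  (the loading dock: 1G 1P; the warehouse floor: 4G 3P)
6. 1 guard ← the loading dock.  (the loading dock: 2G 1P; the warehouse floor: 3G 3P)
7. 2 guards and 1 prisoner → the warehouse floor.  (the loading dock: 0G 0P; the warehouse floor: 5G 4P)

Yes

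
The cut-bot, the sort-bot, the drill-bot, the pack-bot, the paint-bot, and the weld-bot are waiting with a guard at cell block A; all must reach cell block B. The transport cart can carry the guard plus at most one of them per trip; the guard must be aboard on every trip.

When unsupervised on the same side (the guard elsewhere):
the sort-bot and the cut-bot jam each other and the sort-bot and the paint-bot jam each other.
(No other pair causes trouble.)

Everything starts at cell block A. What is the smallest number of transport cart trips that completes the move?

13

Counting alone: the guard can take at most 1 across per trip to cell block B, so moving all 6 needs at least 6 loaded trips out, with a return between consecutive ones — at least 11 crossings.
The safety rule pushes this higher. Following every safe sequence of crossings, the most of the 6 that can be at cell block B as the transport cart arrives there on crossing 11 is 5 — never all 6.
So no plan with fewer than 13 crossings exists, and this one achieves 13:
1. Guard goes to cell block B with the sort-bot.
2. Guard goes back to cell block A alone.
3. Guard goes to cell block B with the cut-bot.
4. Guard goes back to cell block A with the sort-bot.
5. Guard goes to cell block B with the paint-bot.
6. Guard goes back to cell block A alone.
7. Guard goes to cell block B with the drill-bot.
8. Guard goes back to cell block A alone.
9. Guard goes to cell block B with the pack-bot.
10. Guard goes back to cell block A alone.
11. Guard goes to cell block B with the weld-bot.
12. Guard goes back to cell block A alone.
13. Guard goes to cell block B with the sort-bot.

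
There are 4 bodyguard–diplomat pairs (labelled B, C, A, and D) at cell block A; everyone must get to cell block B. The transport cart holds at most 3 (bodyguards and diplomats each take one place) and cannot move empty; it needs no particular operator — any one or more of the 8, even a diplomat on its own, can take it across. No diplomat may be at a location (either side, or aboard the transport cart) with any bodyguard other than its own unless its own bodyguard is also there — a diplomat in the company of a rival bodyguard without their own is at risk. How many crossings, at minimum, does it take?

Counting alone: each trip to cell block B takes at most 3 across and each return brings at least 1 back, so after t trips out (and t−1 returns) at most 3t − (t−1) of the 8 are across; that first reaches 8 at t = 4, so at least 7 crossings are needed.
The safety rule pushes this higher. Following every safe sequence of crossings, the most of the 8 that can be at cell block B as the transport cart arrives there on crossing 7 is 7 — never all 8.
So no plan with fewer than 9 crossings exists, and this one achieves 9:
1. bodyguard B and diplomat B cross → cell block B.
2. bodyguard B crosses ← cell block A.
3. bodyguard B, bodyguard C, and diplomat C cross → cell block B.
4. bodyguard B and diplomat B cross ← cell block A.
5. bodyguard A, bodyguard B, and bodyguard D cross → cell block B.
6. diplomat C crosses ← cell block A.
7. diplomat B and diplomat C cross → cell block B.
8. diplomat B crosses ← cell block A.
9. diplomat A, diplomat B, and diplomat D cross → cell block B.

9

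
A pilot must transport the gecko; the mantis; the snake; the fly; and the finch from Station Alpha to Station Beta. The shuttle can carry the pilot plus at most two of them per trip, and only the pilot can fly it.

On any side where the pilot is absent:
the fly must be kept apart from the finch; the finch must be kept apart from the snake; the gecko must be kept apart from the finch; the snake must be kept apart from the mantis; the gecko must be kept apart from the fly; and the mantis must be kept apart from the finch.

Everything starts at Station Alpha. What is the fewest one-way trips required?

Whatever the first load, the items left behind include a forbidden pair without the pilot. No opening move is safe, so no plan exists.

impossible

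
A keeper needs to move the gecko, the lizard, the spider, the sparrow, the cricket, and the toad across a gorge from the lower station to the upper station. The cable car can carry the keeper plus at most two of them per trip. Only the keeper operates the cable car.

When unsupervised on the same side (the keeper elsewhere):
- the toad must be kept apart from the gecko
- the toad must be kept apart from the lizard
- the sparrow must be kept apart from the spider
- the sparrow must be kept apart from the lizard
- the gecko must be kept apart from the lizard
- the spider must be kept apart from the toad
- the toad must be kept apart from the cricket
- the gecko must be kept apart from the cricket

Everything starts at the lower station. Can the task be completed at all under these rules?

Whatever the first load, the items left behind include a forbidden pair without the keeper. No opening move is safe, so no plan exists.

No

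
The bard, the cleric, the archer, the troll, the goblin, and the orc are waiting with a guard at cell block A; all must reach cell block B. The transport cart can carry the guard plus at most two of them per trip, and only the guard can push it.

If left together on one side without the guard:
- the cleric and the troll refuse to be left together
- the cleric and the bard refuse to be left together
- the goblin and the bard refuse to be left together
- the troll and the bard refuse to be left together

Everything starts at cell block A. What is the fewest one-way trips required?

Counting alone: the guard can take at most 2 across per trip to cell block B, so moving all 6 needs at least 3 loaded trips out, with a return between consecutive ones — at least 5 crossings.
The safety rule pushes this higher. Following every safe sequence of crossings, the most of the 6 that can be at cell block B as the transport cart arrives there on crossings 5, 7 is 4, 5 respectively — never all 6.
So no plan with fewer than 9 crossings exists, and this one achieves 9:
1. Guard goes to cell block B with the bard and the cleric.  [cell block A: the archer, the goblin, the orc, the troll | cell block B: the bard, the cleric]
2. Guard goes back to cell block A with the bard.  [cell block A: the archer, the bard, the goblin, the orc, the troll | cell block B: the cleric]
3. Guard goes to cell block B with the archer and the bard.  [cell block A: the goblin, the orc, the troll | cell block B: the archer, the bard, the cleric]
4. Guard goes back to cell block A with the bard.  [cell block A: the bard, the goblin, the orc, the troll | cell block B: the archer, the cleric]
5. Guard goes to cell block B with the bard and the goblin.  [cell block A: the orc, the troll | cell block B: the archer, the bard, the cleric, the goblin]
6. Guard goes back to cell block A with the bard.  [cell block A: the bard, the orc, the troll | cell block B: the archer, the cleric, the goblin]
7. Guard goes to cell block B with the bard and the orc.  [cell block A: the troll | cell block B: the archer, the bard, the cleric, the goblin, the orc]
8. Guard goes back to cell block A with the bard.  [cell block A: the bard, the troll | cell block B: the archer, the cleric, the goblin, the orc]
9. Guard goes to cell block B with the bard and the troll.  [cell block A: — | cell block B: the archer, the bard, the cleric, the goblin, the orc, the troll]

9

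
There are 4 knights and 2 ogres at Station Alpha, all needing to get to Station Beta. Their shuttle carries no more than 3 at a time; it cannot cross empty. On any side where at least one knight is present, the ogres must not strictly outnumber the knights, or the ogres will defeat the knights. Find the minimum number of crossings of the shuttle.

Counting alone: each trip to Station Beta takes at most 3 across and each return brings at least 1 back, so after t trips out (and t−1 returns) at most 3t − (t−1) of the 6 are across; that first reaches 6 at t = 3, so at least 5 crossings are needed.
The plan below uses exactly 5 crossings, so it is optimal:
1. 2 ogres → Station Beta.  (Station Alpha: 4K 0O; Station Beta: 0K 2O)
2. 1 ogre ← Station Alpha.  (Station Alpha: 4K 1O; Station Beta: 0K 1O)
3. 2 knights and 1 ogre → Station Beta.  (Station Alpha: 2K 0O; Station Beta: 2K 2O)
4. 1 ogre ← Station Alpha.  (Station Alpha: 2K 1O; Station Beta: 2K 1O)
5. 2 knights and 1 ogre → Station Beta.  (Station Alpha: 0K 0O; Station Beta: 4K 2O)

5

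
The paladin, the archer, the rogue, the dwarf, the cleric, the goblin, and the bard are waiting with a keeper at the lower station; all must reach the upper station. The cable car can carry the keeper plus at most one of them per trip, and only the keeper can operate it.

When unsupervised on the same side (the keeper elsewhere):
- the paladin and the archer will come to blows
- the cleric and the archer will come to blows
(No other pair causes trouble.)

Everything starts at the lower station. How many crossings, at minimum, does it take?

15

Counting alone: the keeper can take at most 1 across per trip to the upper station, so moving all 7 needs at least 7 loaded trips out, with a return between consecutive ones — at least 13 crossings.
The safety rule pushes this higher. Following every safe sequence of crossings, the most of the 7 that can be at the upper station as the cable car arrives there on crossing 13 is 6 — never all 7.
So no plan with fewer than 15 crossings exists, and this one achieves 15:
1. Keeper goes to the upper station with the archer.  [the lower station: the bard, the cleric, the dwarf, the goblin, the paladin, the rogue | the upper station: the archer]
2. Keeper goes back to the lower station alone.  [the lower station: the bard, the cleric, the dwarf, the goblin, the paladin, the rogue | the upper station: the archer]
3. Keeper goes to the upper station with the paladin.  [the lower station: the bard, the cleric, the dwarf, the goblin, the rogue | the upper station: the archer, the paladin]
4. Keeper goes back to the lower station with the archer.  [the lower station: the archer, the bard, the cleric, the dwarf, the goblin, the rogue | the upper station: the paladin]
5. Keeper goes to the upper station with the cleric.  [the lower station: the archer, the bard, the dwarf, the goblin, the rogue | the upper station: the cleric, the paladin]
6. Keeper goes back to the lower station alone.  [the lower station: the archer, the bard, the dwarf, the goblin, the rogue | the upper station: the cleric, the paladin]
7. Keeper goes to the upper station with the rogue.  [the lower station: the archer, the bard, the dwarf, the goblin | the upper station: the cleric, the paladin, the rogue]
8. Keeper goes back to the lower station alone.  [the lower station: the archer, the bard, the dwarf, the goblin | the upper station: the cleric, the paladin, the rogue]
9. Keeper goes to the upper station with the dwarf.  [the lower station: the archer, the bard, the goblin | the upper station: the cleric, the dwarf, the paladin, the rogue]
10. Keeper goes back to the lower station alone.  [the lower station: the archer, the bard, the goblin | the upper station: the cleric, the dwarf, the paladin, the rogue]
11. Keeper goes to the upper station with the goblin.  [the lower station: the archer, the bard | the upper station: the cleric, the dwarf, the goblin, the paladin, the rogue]
12. Keeper goes back to the lower station alone.  [the lower station: the archer, the bard | the upper station: the cleric, the dwarf, the goblin, the paladin, the rogue]
13. Keeper goes to the upper station with the bard.  [the lower station: the archer | the upper station: the bard, the cleric, the dwarf, the goblin, the paladin, the rogue]
14. Keeper goes back to the lower station alone.  [the lower station: the archer | the upper station: the bard, the cleric, the dwarf, the goblin, the paladin, the rogue]
15. Keeper goes to the upper station with the archer.  [the lower station: — | the upper station: the archer, the bard, the cleric, the dwarf, the goblin, the paladin, the rogue]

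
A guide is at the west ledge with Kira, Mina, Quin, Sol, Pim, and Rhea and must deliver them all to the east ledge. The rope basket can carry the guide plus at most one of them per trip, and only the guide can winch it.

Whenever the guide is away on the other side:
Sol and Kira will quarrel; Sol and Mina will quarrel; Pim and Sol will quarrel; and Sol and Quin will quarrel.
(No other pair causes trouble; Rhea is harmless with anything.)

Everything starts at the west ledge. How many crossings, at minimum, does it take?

impossible

Following every safe sequence of crossings from the start, the most of the 6 that can be at the east ledge as the rope basket arrives there on crossings 1, 3, 5 is 1, 2, 3 respectively; the best ever achieved is 3 of 6.
From crossing 7 on, no configuration arises that was not already reachable earlier: only 22 distinct safe configurations (who is on which side, and where the rope basket is) can ever be reached, none of them has everyone across, and every continuation just revisits them. So no valid plan exists.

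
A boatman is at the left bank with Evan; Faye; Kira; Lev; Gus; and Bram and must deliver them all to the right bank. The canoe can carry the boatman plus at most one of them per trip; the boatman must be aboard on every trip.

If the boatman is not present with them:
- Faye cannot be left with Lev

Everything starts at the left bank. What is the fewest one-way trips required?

11

Counting alone: the boatman can take at most 1 across per trip to the right bank, so moving all 6 needs at least 6 loaded trips out, with a return between consecutive ones — at least 11 crossings.
The plan below uses exactly 11 crossings, so it is optimal:
1. Boatman goes to the right bank with Faye.  [the left bank: Bram, Evan, Gus, Kira, Lev | the right bank: Faye]
2. Boatman goes back to the left bank alone.  [the left bank: Bram, Evan, Gus, Kira, Lev | the right bank: Faye]
3. Boatman goes to the right bank with Evan.  [the left bank: Bram, Gus, Kira, Lev | the right bank: Evan, Faye]
4. Boatman goes back to the left bank alone.  [the left bank: Bram, Gus, Kira, Lev | the right bank: Evan, Faye]
5. Boatman goes to the right bank with Kira.  [the left bank: Bram, Gus, Lev | the right bank: Evan, Faye, Kira]
6. Boatman goes back to the left bank alone.  [the left bank: Bram, Gus, Lev | the right bank: Evan, Faye, Kira]
7. Boatman goes to the right bank with Gus.  [the left bank: Bram, Lev | the right bank: Evan, Faye, Gus, Kira]
8. Boatman goes back to the left bank alone.  [the left bank: Bram, Lev | the right bank: Evan, Faye, Gus, Kira]
9. Boatman goes to the right bank with Bram.  [the left bank: Lev | the right bank: Bram, Evan, Faye, Gus, Kira]
10. Boatman goes back to the left bank alone.  [the left bank: Lev | the right bank: Bram, Evan, Faye, Gus, Kira]
11. Boatman goes to the right bank with Lev.  [the left bank: — | the right bank: Bram, Evan, Faye, Gus, Kira, Lev]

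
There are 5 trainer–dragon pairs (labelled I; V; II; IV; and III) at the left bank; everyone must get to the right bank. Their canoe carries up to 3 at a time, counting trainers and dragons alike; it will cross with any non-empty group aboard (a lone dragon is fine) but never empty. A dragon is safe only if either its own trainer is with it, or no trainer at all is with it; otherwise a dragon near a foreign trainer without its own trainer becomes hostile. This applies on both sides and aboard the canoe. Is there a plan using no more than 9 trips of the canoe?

No

Counting alone: each trip to the right bank takes at most 3 across and each return brings at least 1 back, so after t trips out (and t−1 returns) at most 3t − (t−1) of the 10 are across; that first reaches 10 at t = 5, so at least 9 crossings are needed.
The safety rule pushes this higher. Following every safe sequence of crossings, the most of the 10 that can be at the right bank as the canoe arrives there on crossing 9 is 9 — never all 10.
So the move cannot be finished within 9 crossings. (The shortest complete plan takes 11:)
1. dragon I and trainer I cross → the right bank.
2. trainer I crosses ← the left bank.
3. dragon II, dragon IV, and dragon V cross → the right bank.
4. dragon I crosses ← the left bank.
5. trainer II, trainer IV, and trainer V cross → the right bank.
6. dragon V and trainer V cross ← the left bank.
7. trainer I, trainer III, and trainer V cross → the right bank.
8. dragon II crosses ← the left bank.
9. dragon I and dragon V cross → the right bank.
10. dragon I crosses ← the left bank.
11. dragon I, dragon II, and dragon III cross → the right bank.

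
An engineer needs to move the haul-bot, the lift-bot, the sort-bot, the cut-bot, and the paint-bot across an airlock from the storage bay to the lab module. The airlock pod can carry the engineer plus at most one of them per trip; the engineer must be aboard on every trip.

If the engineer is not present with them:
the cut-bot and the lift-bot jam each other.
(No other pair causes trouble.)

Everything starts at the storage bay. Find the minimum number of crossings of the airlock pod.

9

Counting alone: the engineer can take at most 1 across per trip to the lab module, so moving all 5 needs at least 5 loaded trips out, with a return between consecutive ones — at least 9 crossings.
The plan below uses exactly 9 crossings, so it is optimal:
1. Engineer goes to the lab module with the lift-bot.
2. Engineer goes back to the storage bay alone.
3. Engineer goes to the lab module with the haul-bot.
4. Engineer goes back to the storage bay alone.
5. Engineer goes to the lab module with the sort-bot.
6. Engineer goes back to the storage bay alone.
7. Engineer goes to the lab module with the paint-bot.
8. Engineer goes back to the storage bay alone.
9. Engineer goes to the lab module with the cut-bot.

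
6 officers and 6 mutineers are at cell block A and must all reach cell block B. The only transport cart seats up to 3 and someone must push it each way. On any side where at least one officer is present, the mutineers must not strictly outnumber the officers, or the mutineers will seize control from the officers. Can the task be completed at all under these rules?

Following every safe sequence of crossings from the start, the most of the 12 that can be at cell block B as the transport cart arrives there on crossings 1, 3, 5 is 3, 5, 6 respectively; the best ever achieved is 6 of 12.
From crossing 7 on, no configuration arises that was not already reachable earlier: only 17 distinct safe configurations (who is on which side, and where the transport cart is) can ever be reached, none of them has everyone across, and every continuation just revisits them. They are: 0 officers + 0 mutineers across (transport cart back at the start); 0 officers + 1 mutineer across (transport cart there); 0 officers + 1 mutineer across (transport cart back at the start); 0 officers + 2 mutineers across (transport cart there); 0 officers + 2 mutineers across (transport cart back at the start); 0 officers + 3 mutineers across (transport cart there); 0 officers + 3 mutineers across (transport cart back at the start); 0 officers + 4 mutineers across (transport cart there); 0 officers + 4 mutineers across (transport cart back at the start); 0 officers + 5 mutineers across (transport cart there); 0 officers + 5 mutineers across (transport cart back at the start); 0 officers + 6 mutineers across (transport cart there); 1 officer + 1 mutineer across (transport cart there); 1 officer + 1 mutineer across (transport cart back at the start); 2 officers + 2 mutineers across (transport cart there); 2 officers + 2 mutineers across (transport cart back at the start); 3 officers + 3 mutineers across (transport cart there). So no valid plan exists.

No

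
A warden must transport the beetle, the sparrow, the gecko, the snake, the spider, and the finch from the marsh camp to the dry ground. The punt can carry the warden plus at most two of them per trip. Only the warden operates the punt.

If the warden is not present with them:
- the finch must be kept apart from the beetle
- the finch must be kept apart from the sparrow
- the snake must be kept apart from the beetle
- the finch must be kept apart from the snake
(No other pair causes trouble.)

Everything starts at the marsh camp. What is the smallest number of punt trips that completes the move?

9

Counting alone: the warden can take at most 2 across per trip to the dry ground, so moving all 6 needs at least 3 loaded trips out, with a return between consecutive ones — at least 5 crossings.
The safety rule pushes this higher. Following every safe sequence of crossings, the most of the 6 that can be at the dry ground as the punt arrives there on crossings 5, 7 is 4, 5 respectively — never all 6.
So no plan with fewer than 9 crossings exists, and this one achieves 9:
1. Warden goes to the dry ground with the beetle and the finch.  [the marsh camp: the gecko, the snake, the sparrow, the spider | the dry ground: the beetle, the finch]
2. Warden goes back to the marsh camp with the beetle.  [the marsh camp: the beetle, the gecko, the snake, the sparrow, the spider | the dry ground: the finch]
3. Warden goes to the dry ground with the beetle and the sparrow.  [the marsh camp: the gecko, the snake, the spider | the dry ground: the beetle, the finch, the sparrow]
4. Warden goes back to the marsh camp with the finch.  [the marsh camp: the finch, the gecko, the snake, the spider | the dry ground: the beetle, the sparrow]
5. Warden goes to the dry ground with the gecko and the snake.  [the marsh camp: the finch, the spider | the dry ground: the beetle, the gecko, the snake, the sparrow]
6. Warden goes back to the marsh camp with the beetle.  [the marsh camp: the beetle, the finch, the spider | the dry ground: the gecko, the snake, the sparrow]
7. Warden goes to the dry ground with the beetle and the spider.  [the marsh camp: the finch | the dry ground: the beetle, the gecko, the snake, the sparrow, the spider]
8. Warden goes back to the marsh camp with the beetle.  [the marsh camp: the beetle, the finch | the dry ground: the gecko, the snake, the sparrow, the spider]
9. Warden goes to the dry ground with the beetle and the finch.  [the marsh camp: — | the dry ground: the beetle, the finch, the gecko, the snake, the sparrow, the spider]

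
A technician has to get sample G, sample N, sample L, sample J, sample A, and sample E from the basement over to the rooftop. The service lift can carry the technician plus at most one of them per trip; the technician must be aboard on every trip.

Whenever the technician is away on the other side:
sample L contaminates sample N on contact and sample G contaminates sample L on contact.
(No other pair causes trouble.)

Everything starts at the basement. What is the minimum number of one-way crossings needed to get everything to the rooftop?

13

Counting alone: the technician can take at most 1 across per trip to the rooftop, so moving all 6 needs at least 6 loaded trips out, with a return between consecutive ones — at least 11 crossings.
The safety rule pushes this higher. Following every safe sequence of crossings, the most of the 6 that can be at the rooftop as the service lift arrives there on crossing 11 is 5 — never all 6.
So no plan with fewer than 13 crossings exists, and this one achieves 13:
1. Technician goes to the rooftop with sample L.
2. Technician goes back to the basement alone.
3. Technician goes to the rooftop with sample G.
4. Technician goes back to the basement with sample L.
5. Technician goes to the rooftop with sample N.
6. Technician goes back to the basement alone.
7. Technician goes to the rooftop with sample J.
8. Technician goes back to the basement alone.
9. Technician goes to the rooftop with sample A.
10. Technician goes back to the basement alone.
11. Technician goes to the rooftop with sample E.
12. Technician goes back to the basement alone.
13. Technician goes to the rooftop with sample L.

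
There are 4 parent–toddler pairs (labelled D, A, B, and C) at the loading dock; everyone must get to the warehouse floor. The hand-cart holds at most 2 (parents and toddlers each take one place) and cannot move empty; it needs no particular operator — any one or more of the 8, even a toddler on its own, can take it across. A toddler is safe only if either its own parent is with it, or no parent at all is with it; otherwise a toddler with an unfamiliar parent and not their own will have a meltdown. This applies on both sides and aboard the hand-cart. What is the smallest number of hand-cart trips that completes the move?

Following every safe sequence of crossings from the start, the most of the 8 that can be at the warehouse floor as the hand-cart arrives there on crossings 1, 3, 5 is 2, 3, 4 respectively; the best ever achieved is 4 of 8.
From crossing 7 on, no configuration arises that was not already reachable earlier: only 44 distinct safe configurations (who is on which side, and where the hand-cart is) can ever be reached, none of them has everyone across, and every continuation just revisits them. So no valid plan exists.

impossible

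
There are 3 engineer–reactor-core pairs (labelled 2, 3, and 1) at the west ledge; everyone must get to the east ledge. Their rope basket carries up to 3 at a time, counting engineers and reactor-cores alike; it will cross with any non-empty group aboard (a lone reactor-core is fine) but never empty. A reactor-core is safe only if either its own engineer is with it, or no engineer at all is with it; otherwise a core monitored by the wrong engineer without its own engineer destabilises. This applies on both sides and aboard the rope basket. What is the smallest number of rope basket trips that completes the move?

5

Counting alone: each trip to the east ledge takes at most 3 across and each return brings at least 1 back, so after t trips out (and t−1 returns) at most 3t − (t−1) of the 6 are across; that first reaches 6 at t = 3, so at least 5 crossings are needed.
The plan below uses exactly 5 crossings, so it is optimal:
1. engineer 2 and reactor-core 2 cross → the east ledge.
2. engineer 2 crosses ← the west ledge.
3. engineer 1, engineer 2, and engineer 3 cross → the east ledge.
4. reactor-core 2 crosses ← the west ledge.
5. reactor-core 1, reactor-core 2, and reactor-core 3 cross → the east ledge.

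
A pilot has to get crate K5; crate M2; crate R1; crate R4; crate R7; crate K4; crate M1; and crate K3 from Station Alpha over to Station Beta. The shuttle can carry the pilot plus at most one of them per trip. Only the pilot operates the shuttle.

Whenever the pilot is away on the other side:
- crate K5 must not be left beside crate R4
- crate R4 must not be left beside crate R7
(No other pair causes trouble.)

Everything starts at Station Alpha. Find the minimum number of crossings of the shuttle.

17

Counting alone: the pilot can take at most 1 across per trip to Station Beta, so moving all 8 needs at least 8 loaded trips out, with a return between consecutive ones — at least 15 crossings.
The safety rule pushes this higher. Following every safe sequence of crossings, the most of the 8 that can be at Station Beta as the shuttle arrives there on crossing 15 is 7 — never all 8.
So no plan with fewer than 17 crossings exists, and this one achieves 17:
1. Pilot goes to Station Beta with crate R4.  [Station Alpha: crate K3, crate K4, crate K5, crate M1, crate M2, crate R1, crate R7 | Station Beta: crate R4]
2. Pilot goes back to Station Alpha alone.  [Station Alpha: crate K3, crate K4, crate K5, crate M1, crate M2, crate R1, crate R7 | Station Beta: crate R4]
3. Pilot goes to Station Beta with crate K5.  [Station Alpha: crate K3, crate K4, crate M1, crate M2, crate R1, crate R7 | Station Beta: crate K5, crate R4]
4. Pilot goes back to Station Alpha with crate R4.  [Station Alpha: crate K3, crate K4, crate M1, crate M2, crate R1, crate R4, crate R7 | Station Beta: crate K5]
5. Pilot goes to Station Beta with crate R7.  [Station Alpha: crate K3, crate K4, crate M1, crate M2, crate R1, crate R4 | Station Beta: crate K5, crate R7]
6. Pilot goes back to Station Alpha alone.  [Station Alpha: crate K3, crate K4, crate M1, crate M2, crate R1, crate R4 | Station Beta: crate K5, crate R7]
7. Pilot goes to Station Beta with crate M2.  [Station Alpha: crate K3, crate K4, crate M1, crate R1, crate R4 | Station Beta: crate K5, crate M2, crate R7]
8. Pilot goes back to Station Alpha alone.  [Station Alpha: crate K3, crate K4, crate M1, crate R1, crate R4 | Station Beta: crate K5, crate M2, crate R7]
9. Pilot goes to Station Beta with crate R1.  [Station Alpha: crate K3, crate K4, crate M1, crate R4 | Station Beta: crate K5, crate M2, crate R1, crate R7]
10. Pilot goes back to Station Alpha alone.  [Station Alpha: crate K3, crate K4, crate M1, crate R4 | Station Beta: crate K5, crate M2, crate R1, crate R7]
11. Pilot goes to Station Beta with crate K4.  [Station Alpha: crate K3, crate M1, crate R4 | Station Beta: crate K4, crate K5, crate M2, crate R1, crate R7]
12. Pilot goes back to Station Alpha alone.  [Station Alpha: crate K3, crate M1, crate R4 | Station Beta: crate K4, crate K5, crate M2, crate R1, crate R7]
13. Pilot goes to Station Beta with crate M1.  [Station Alpha: crate K3, crate R4 | Station Beta: crate K4, crate K5, crate M1, crate M2, crate R1, crate R7]
14. Pilot goes back to Station Alpha alone.  [Station Alpha: crate K3, crate R4 | Station Beta: crate K4, crate K5, crate M1, crate M2, crate R1, crate R7]
15. Pilot goes to Station Beta with crate K3.  [Station Alpha: crate R4 | Station Beta: crate K3, crate K4, crate K5, crate M1, crate M2, crate R1, crate R7]
16. Pilot goes back to Station Alpha alone.  [Station Alpha: crate R4 | Station Beta: crate K3, crate K4, crate K5, crate M1, crate M2, crate R1, crate R7]
17. Pilot goes to Station Beta with crate R4.  [Station Alpha: — | Station Beta: crate K3, crate K4, crate K5, crate M1, crate M2, crate R1, crate R4, crate R7]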